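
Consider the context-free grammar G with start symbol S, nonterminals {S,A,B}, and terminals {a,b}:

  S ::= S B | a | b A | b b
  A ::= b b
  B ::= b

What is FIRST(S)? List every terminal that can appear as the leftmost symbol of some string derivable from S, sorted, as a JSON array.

Compute FIRST by fixpoint:
pass 1:
  A via A→b b: +{b}
  B via B→b: +{b}
  S via S→a: +{a}
  S via S→b A: +{b}
  S: {a,b}  A: {b}  B: {b}
pass 2: done
  S: {a,b}  A: {b}  B: {b}

FIRST(S) = ["a", "b"]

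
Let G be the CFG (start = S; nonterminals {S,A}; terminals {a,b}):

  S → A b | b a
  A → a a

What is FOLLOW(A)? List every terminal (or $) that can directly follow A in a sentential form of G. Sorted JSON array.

FIRST sets, iterate to fixpoint:
iter 1:
  A via A→a a: +{a}
  S via S→A b: +{a}
  S via S→b a: +{b}
  FIRST(S)={a,b}  FIRST(A)={a}
iter 2: done
  FIRST(S)={a,b}  FIRST(A)={a}

Compute FOLLOW by fixpoint:
FOLLOW(S) := {$}
iter 1:
  S→A b: FOLLOW(A) ⊇ FIRST(b) = {b}; new: +{b}
  S: {$}  A: {b}
iter 2: (no change)
  S: {$}  A: {b}

FOLLOW(A) = ["b"]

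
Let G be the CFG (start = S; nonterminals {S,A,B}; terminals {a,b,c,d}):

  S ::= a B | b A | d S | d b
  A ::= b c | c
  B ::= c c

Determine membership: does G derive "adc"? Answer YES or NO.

Convert to CNF:
  S -> T0 A | T2 B | T3 S | T3 T0
  A -> T0 T1 | c
  B -> T1 T1
  T0 -> b
  T1 -> c
  T2 -> a
  T3 -> d

CYK fill:
  [0..0]={T2}  "a"  orig:{}
  [1..1]={T3}  "d"  orig:{}
  [2..2]={A,T1}  "c"  orig:{A}
  [0..1]=∅  "ad"
  [1..2]=∅  "dc"
  [0..2]=∅  "adc"

S ∉ T[0,2] ⇒ NO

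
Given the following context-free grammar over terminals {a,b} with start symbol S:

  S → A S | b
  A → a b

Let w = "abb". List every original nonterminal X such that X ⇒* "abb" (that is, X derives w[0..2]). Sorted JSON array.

CNF form of G:
  S -> A S | b
  A -> T0 T1
  T0 -> a
  T1 -> b

CYK table (by increasing span), restricted to cells inside w[0..2]:
  T[0,0] 'a' = {T0}  orig:{}
  T[1,1] 'b' = {S,T1}  orig:{S}
  T[2,2] 'b' = {S,T1}  orig:{S}
  T[0,1] 'ab' = {A}
  T[1,2] 'bb' = ∅
  T[0,2] 'abb' = {S}

Original NTs in T[0,2] deriving "abb": ["S"]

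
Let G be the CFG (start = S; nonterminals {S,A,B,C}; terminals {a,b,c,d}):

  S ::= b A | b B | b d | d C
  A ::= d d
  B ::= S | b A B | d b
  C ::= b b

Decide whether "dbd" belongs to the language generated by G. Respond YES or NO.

Convert to CNF:
  S -> T0 C | T1 A | T1 B | T1 T0
  A -> T0 T0
  B -> T0 C | T0 T1 | T1 A | T1 B | T1 T0 | T1 X2
  C -> T1 T1
  T0 -> d
  T1 -> b
  X2 -> A B

Fill CYK table bottom-up:
  T[0,0] 'd' = {T0}  orig:{}
  T[1,1] 'b' = {T1}  orig:{}
  T[2,2] 'd' = {T0}  orig:{}
  T[0,1] 'db' = {B}
  T[1,2] 'bd' = {B,S}
  T[0,2] 'dbd' = ∅

S ∉ T[0,2] ⇒ NO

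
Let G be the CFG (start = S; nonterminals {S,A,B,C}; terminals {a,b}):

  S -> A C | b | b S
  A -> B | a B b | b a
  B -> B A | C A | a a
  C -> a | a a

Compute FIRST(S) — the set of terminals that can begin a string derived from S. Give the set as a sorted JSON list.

FIRST sets, iterate to fixpoint:
[1]
  A via A→a B b: +{a}
  A via A→b a: +{b}
  B via B→a a: +{a}
  C via C→a: +{a}
  S via S→A C: +{a,b}
  FIRST(S)={a,b}  FIRST(A)={a,b}  FIRST(B)={a}  FIRST(C)={a}
[2] — fixpoint
  FIRST(S)={a,b}  FIRST(A)={a,b}  FIRST(B)={a}  FIRST(C)={a}

FIRST(S) = ["a", "b"]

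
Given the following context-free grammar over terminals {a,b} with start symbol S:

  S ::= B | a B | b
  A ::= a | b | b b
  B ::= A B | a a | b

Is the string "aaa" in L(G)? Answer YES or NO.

Convert to CNF:
  S -> A B | T1 B | T1 T1 | b
  A -> T0 T0 | a | b
  B -> A B | T1 T1 | b
  T0 -> b
  T1 -> a

Fill CYK table bottom-up:
  [0..0]={A,T1}  "a"  orig:{A}
  [1..1]={A,T1}  "a"  orig:{A}
  [2..2]={A,T1}  "a"  orig:{A}
  [0..1]={B,S}  "aa"
  [1..2]={B,S}  "aa"
  [0..2]={B,S}  "aaa"

S ∈ T[0,2] ⇒ YES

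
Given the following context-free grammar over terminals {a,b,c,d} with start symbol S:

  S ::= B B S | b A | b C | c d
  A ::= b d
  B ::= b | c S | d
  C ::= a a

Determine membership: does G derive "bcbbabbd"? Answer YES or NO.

Convert to CNF:
  S -> B X4 | T0 A | T0 C | T2 T1
  A -> T0 T1
  B -> T2 S | b | d
  C -> T3 T3
  T0 -> b
  T1 -> d
  T2 -> c
  T3 -> a
  X4 -> B S

Fill CYK table bottom-up:
  [0..0]={B,T0}  "b"  orig:{B}
  [1..1]={T2}  "c"  orig:{}
  [2..2]={B,T0}  "b"  orig:{B}
  [3..3]={B,T0}  "b"  orig:{B}
  [4..4]={T3}  "a"  orig:{}
  [5..5]={B,T0}  "b"  orig:{B}
  [6..6]={B,T0}  "b"  orig:{B}
  [7..7]={B,T1}  "d"  orig:{B}
  [0..1]=∅  "bc"
  [1..2]=∅  "cb"
  [2..3]=∅  "bb"
  [3..4]=∅  "ba"
  [4..5]=∅  "ab"
  [5..6]=∅  "bb"
  [6..7]={A}  "bd"
  [0..2]=∅  "bcb"
  [1..3]=∅  "cbb"
  [2..4]=∅  "bba"
  [3..5]=∅  "bab"
  [4..6]=∅  "abb"
  [5..7]={S}  "bbd"
  [0..3]=∅  "bcbb"
  [1..4]=∅  "cbba"
  [2..5]=∅  "bbab"
  [3..6]=∅  "babb"
  [4..7]=∅  "abbd"
  [0..4]=∅  "bcbba"
  [1..5]=∅  "cbbab"
  [2..6]=∅  "bbabb"
  [3..7]=∅  "babbd"
  [0..5]=∅  "bcbbab"
  [1..6]=∅  "cbbabb"
  [2..7]=∅  "bbabbd"
  [0..6]=∅  "bcbbabb"
  [1..7]=∅  "cbbabbd"
  [0..7]=∅  "bcbbabbd"

S ∉ T[0,7] ⇒ NO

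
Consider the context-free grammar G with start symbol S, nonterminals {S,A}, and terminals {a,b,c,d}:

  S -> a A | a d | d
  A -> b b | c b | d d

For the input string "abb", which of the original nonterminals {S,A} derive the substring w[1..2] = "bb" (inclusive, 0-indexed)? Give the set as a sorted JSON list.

Convert to CNF:
  S -> T3 A | T3 T2 | d
  A -> T0 T0 | T1 T0 | T2 T2
  T0 -> b
  T1 -> c
  T2 -> d
  T3 -> a

CYK table (by increasing span) — only the sub-triangle for w[1..2]:
  T[1,1] 'b' = {T0}  orig:{}
  T[2,2] 'b' = {T0}  orig:{}
  T[1,2] 'bb' = {A}

Original NTs in T[1,2] deriving "bb": ["A"]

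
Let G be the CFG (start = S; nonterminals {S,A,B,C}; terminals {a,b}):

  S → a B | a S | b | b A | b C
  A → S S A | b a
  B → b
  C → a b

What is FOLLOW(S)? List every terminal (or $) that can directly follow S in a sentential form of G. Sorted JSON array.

FIRST iteration:
iter 1:
  A via A→b a: +{b}
  B via B→b: +{b}
  C via C→a b: +{a}
  S via S→a B: +{a}
  S via S→b: +{b}
  FIRST(S)={a,b}  FIRST(A)={b}  FIRST(B)={b}  FIRST(C)={a}
iter 2:
  A via A→S S A: +{a}
  FIRST(S)={a,b}  FIRST(A)={a,b}  FIRST(B)={b}  FIRST(C)={a}
iter 3: (stable)
  FIRST(S)={a,b}  FIRST(A)={a,b}  FIRST(B)={b}  FIRST(C)={a}

FOLLOW sets:
FOLLOW(S) := {$}
[1]
  A→S S A: FOLLOW(S) ⊇ FIRST(S) = {a,b}; new: +{a,b}
  S→a B: FOLLOW(B) ⊇ FOLLOW(S) ⊇ {$,a,b}; new: +{$,a,b}
  S→b A: FOLLOW(A) ⊇ FOLLOW(S) ⊇ {$,a,b}; new: +{$,a,b}
  S→b C: FOLLOW(C) ⊇ FOLLOW(S) ⊇ {$,a,b}; new: +{$,a,b}
  FOLLOW[S]={$,a,b}  FOLLOW[A]={$,a,b}  FOLLOW[B]={$,a,b}  FOLLOW[C]={$,a,b}
[2] (stable)
  FOLLOW[S]={$,a,b}  FOLLOW[A]={$,a,b}  FOLLOW[B]={$,a,b}  FOLLOW[C]={$,a,b}

FOLLOW(S) = ["$", "a", "b"]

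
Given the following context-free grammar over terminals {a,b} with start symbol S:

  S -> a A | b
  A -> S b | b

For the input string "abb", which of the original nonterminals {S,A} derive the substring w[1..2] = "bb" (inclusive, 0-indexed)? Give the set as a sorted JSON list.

CNF form of G:
  S -> T1 A | b
  A -> S T0 | b
  T0 -> b
  T1 -> a

CYK fill (cells [i..j] with 1 ≤ i ≤ j ≤ 2 only):
  [1..1]={A,S,T0}  "b"  orig:{A,S}
  [2..2]={A,S,T0}  "b"  orig:{A,S}
  [1..2]={A}  "bb"

Original NTs in T[1,2] deriving "bb": ["A"]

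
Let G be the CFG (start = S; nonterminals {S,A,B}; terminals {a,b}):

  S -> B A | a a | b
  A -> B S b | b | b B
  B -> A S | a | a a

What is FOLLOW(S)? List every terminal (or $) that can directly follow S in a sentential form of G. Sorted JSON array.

FIRST iteration:
round 1:
  A via A→b: +{b}
  B via B→A S: +{b}
  B via B→a: +{a}
  S via S→B A: +{a,b}
  FIRST[S]={a,b}  FIRST[A]={b}  FIRST[B]={a,b}
round 2:
  A via A→B S b: +{a}
  FIRST[S]={a,b}  FIRST[A]={a,b}  FIRST[B]={a,b}
round 3: (stable)
  FIRST[S]={a,b}  FIRST[A]={a,b}  FIRST[B]={a,b}

FOLLOW iteration:
initialize: $ ∈ FOLLOW(S)
[1]
  A→B S b: FOLLOW(B) ⊇ FIRST(S) = {a,b}; new: +{a,b}
  A→B S b: FOLLOW(S) ⊇ FIRST(b) = {b}; new: +{b}
  B→A S: FOLLOW(A) ⊇ FIRST(S) = {a,b}; new: +{a,b}
  B→A S: FOLLOW(S) ⊇ FOLLOW(B) ⊇ {a,b}; new: +{a}
  S→B A: FOLLOW(A) ⊇ FOLLOW(S) ⊇ {$,a,b}; new: +{$}
  S: {$,a,b}  A: {$,a,b}  B: {a,b}
[2]
  A→b B: FOLLOW(B) ⊇ FOLLOW(A) ⊇ {$,a,b}; new: +{$}
  S: {$,a,b}  A: {$,a,b}  B: {$,a,b}
[3] — fixpoint
  S: {$,a,b}  A: {$,a,b}  B: {$,a,b}

FOLLOW(S) = ["$", "a", "b"]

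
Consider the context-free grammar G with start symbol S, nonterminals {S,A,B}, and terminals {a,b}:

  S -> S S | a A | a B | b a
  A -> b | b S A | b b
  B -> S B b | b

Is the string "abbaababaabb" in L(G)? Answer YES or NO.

Convert to CNF:
  S -> S S | T0 T1 | T1 A | T1 B
  A -> T0 T0 | T0 X2 | b
  B -> S X3 | b
  T0 -> b
  T1 -> a
  X2 -> S A
  X3 -> B T0

Fill CYK table bottom-up:
  [0..0]={T1}  "a"  orig:{}
  [1..1]={A,B,T0}  "b"  orig:{A,B}
  [2..2]={A,B,T0}  "b"  orig:{A,B}
  [3..3]={T1}  "a"  orig:{}
  [4..4]={T1}  "a"  orig:{}
  [5..5]={A,B,T0}  "b"  orig:{A,B}
  [6..6]={T1}  "a"  orig:{}
  [7..7]={A,B,T0}  "b"  orig:{A,B}
  [8..8]={T1}  "a"  orig:{}
  [9..9]={T1}  "a"  orig:{}
  [10..10]={A,B,T0}  "b"  orig:{A,B}
  [11..11]={A,B,T0}  "b"  orig:{A,B}
  [0..1]={S}  "ab"
  [1..2]={A,X3}  "bb"  orig:{A}
  [2..3]={S}  "ba"
  [3..4]=∅  "aa"
  [4..5]={S}  "ab"
  [5..6]={S}  "ba"
  [6..7]={S}  "ab"
  [7..8]={S}  "ba"
  [8..9]=∅  "aa"
  [9..10]={S}  "ab"
  [10..11]={A,X3}  "bb"  orig:{A}
  [0..2]={S,X2}  "abb"  orig:{S}
  [1..3]=∅  "bba"
  [2..4]=∅  "baa"
  [3..5]=∅  "aab"
  [4..6]=∅  "aba"
  [5..7]={X2}  "bab"  orig:{}
  [6..8]=∅  "aba"
  [7..9]=∅  "baa"
  [8..10]=∅  "aab"
  [9..11]={S,X2}  "abb"  orig:{S}
  [0..3]={S}  "abba"
  [1..4]=∅  "bbaa"
  [2..5]={S}  "baab"
  [3..6]=∅  "aaba"
  [4..7]={S}  "abab"
  [5..8]={S}  "baba"
  [6..9]=∅  "abaa"
  [7..10]={S}  "baab"
  [8..11]=∅  "aabb"
  [0..4]=∅  "abbaa"
  [1..5]=∅  "bbaab"
  [2..6]=∅  "baaba"
  [3..7]=∅  "aabab"
  [4..8]=∅  "ababa"
  [5..9]=∅  "babaa"
  [6..10]=∅  "abaab"
  [7..11]={S,X2}  "baabb"  orig:{S}
  [0..5]={S}  "abbaab"
  [1..6]=∅  "bbaaba"
  [2..7]={S}  "baabab"
  [3..8]=∅  "aababa"
  [4..9]=∅  "ababaa"
  [5..10]={S}  "babaab"
  [6..11]=∅  "abaabb"
  [0..6]=∅  "abbaaba"
  [1..7]=∅  "bbaabab"
  [2..8]=∅  "baababa"
  [3..9]=∅  "aababaa"
  [4..10]=∅  "ababaab"
  [5..11]={S,X2}  "babaabb"  orig:{S}
  [0..7]={S}  "abbaabab"
  [1..8]=∅  "bbaababa"
  [2..9]=∅  "baababaa"
  [3..10]=∅  "aababaab"
  [4..11]=∅  "ababaabb"
  [0..8]=∅  "abbaababa"
  [1..9]=∅  "bbaababaa"
  [2..10]=∅  "baababaab"
  [3..11]=∅  "aababaabb"
  [0..9]=∅  "abbaababaa"
  [1..10]=∅  "bbaababaab"
  [2..11]=∅  "baababaabb"
  [0..10]=∅  "abbaababaab"
  [1..11]=∅  "bbaababaabb"
  [0..11]=∅  "abbaababaabb"

S ∉ T[0,11] ⇒ NO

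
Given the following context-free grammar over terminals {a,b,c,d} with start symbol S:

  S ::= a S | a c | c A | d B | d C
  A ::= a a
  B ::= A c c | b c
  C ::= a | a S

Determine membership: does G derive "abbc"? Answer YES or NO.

Convert to CNF:
  S -> T0 S | T0 T1 | T1 A | T3 B | T3 C
  A -> T0 T0
  B -> A X4 | T2 T1
  C -> T0 S | a
  T0 -> a
  T1 -> c
  T2 -> b
  T3 -> d
  X4 -> T1 T1

Fill CYK table bottom-up:
  T[0,0] 'a' = {C,T0}  orig:{C}
  T[1,1] 'b' = {T2}  orig:{}
  T[2,2] 'b' = {T2}  orig:{}
  T[3,3] 'c' = {T1}  orig:{}
  T[0,1] 'ab' = ∅
  T[1,2] 'bb' = ∅
  T[2,3] 'bc' = {B}
  T[0,2] 'abb' = ∅
  T[1,3] 'bbc' = ∅
  T[0,3] 'abbc' = ∅

S ∉ T[0,3] ⇒ NO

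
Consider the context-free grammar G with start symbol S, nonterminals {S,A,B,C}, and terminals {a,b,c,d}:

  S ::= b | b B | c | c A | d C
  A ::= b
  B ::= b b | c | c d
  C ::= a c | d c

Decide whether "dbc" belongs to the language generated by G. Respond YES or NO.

CNF form of G:
  S -> T0 B | T1 A | T2 C | b | c
  A -> b
  B -> T0 T0 | T1 T2 | c
  C -> T2 T1 | T3 T1
  T0 -> b
  T1 -> c
  T2 -> d
  T3 -> a

CYK table (by increasing span):
  [0..0]={T2}  "d"  orig:{}
  [1..1]={A,S,T0}  "b"  orig:{A,S}
  [2..2]={B,S,T1}  "c"  orig:{B,S}
  [0..1]=∅  "db"
  [1..2]={S}  "bc"
  [0..2]=∅  "dbc"

S ∉ T[0,2] ⇒ NO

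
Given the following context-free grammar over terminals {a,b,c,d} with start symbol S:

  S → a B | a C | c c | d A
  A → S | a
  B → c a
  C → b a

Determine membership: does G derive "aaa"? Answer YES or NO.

CNF form of G:
  S -> T0 B | T0 C | T1 T1 | T2 A
  A -> T0 B | T0 C | T1 T1 | T2 A | a
  B -> T1 T0
  C -> T3 T0
  T0 -> a
  T1 -> c
  T2 -> d
  T3 -> b

CYK table (by increasing span):
  cell(0,0) a: {A,T0}  orig:{A}
  cell(1,1) a: {A,T0}  orig:{A}
  cell(2,2) a: {A,T0}  orig:{A}
  cell(0,1) aa: ∅
  cell(1,2) aa: ∅
  cell(0,2) aaa: ∅

S ∉ T[0,2] ⇒ NO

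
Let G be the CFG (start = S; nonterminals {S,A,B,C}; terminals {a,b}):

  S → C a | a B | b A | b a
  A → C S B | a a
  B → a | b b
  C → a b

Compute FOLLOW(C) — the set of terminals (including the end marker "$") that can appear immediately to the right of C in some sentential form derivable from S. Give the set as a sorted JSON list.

FIRST sets, iterate to fixpoint:
[1]
  A via A→a a: +{a}
  B via B→a: +{a}
  B via B→b b: +{b}
  C via C→a b: +{a}
  S via S→C a: +{a}
  S via S→b A: +{b}
  S: {a,b}  A: {a}  B: {a,b}  C: {a}
[2] (no change)
  S: {a,b}  A: {a}  B: {a,b}  C: {a}

FOLLOW iteration:
FOLLOW(S) := {$}
iter 1:
  A→C S B: FOLLOW(C) ⊇ FIRST(S) = {a,b}; new: +{a,b}
  A→C S B: FOLLOW(S) ⊇ FIRST(B) = {a,b}; new: +{a,b}
  S→a B: FOLLOW(B) ⊇ FOLLOW(S) ⊇ {$,a,b}; new: +{$,a,b}
  S→b A: FOLLOW(A) ⊇ FOLLOW(S) ⊇ {$,a,b}; new: +{$,a,b}
  FOLLOW(S)={$,a,b}  FOLLOW(A)={$,a,b}  FOLLOW(B)={$,a,b}  FOLLOW(C)={a,b}
iter 2: — fixpoint
  FOLLOW(S)={$,a,b}  FOLLOW(A)={$,a,b}  FOLLOW(B)={$,a,b}  FOLLOW(C)={a,b}

FOLLOW(C) = ["a", "b"]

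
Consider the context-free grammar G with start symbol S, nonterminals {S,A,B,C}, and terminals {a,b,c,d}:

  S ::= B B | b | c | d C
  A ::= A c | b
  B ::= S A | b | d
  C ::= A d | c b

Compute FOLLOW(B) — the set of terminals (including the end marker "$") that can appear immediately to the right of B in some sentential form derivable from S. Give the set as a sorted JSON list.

Compute FIRST by fixpoint:
[1]
  A via A→b: +{b}
  B via B→b: +{b}
  B via B→d: +{d}
  C via C→A d: +{b}
  C via C→c b: +{c}
  S via S→B B: +{b,d}
  S via S→c: +{c}
  FIRST[S]={b,c,d}  FIRST[A]={b}  FIRST[B]={b,d}  FIRST[C]={b,c}
[2]
  B via B→S A: +{c}
  FIRST[S]={b,c,d}  FIRST[A]={b}  FIRST[B]={b,c,d}  FIRST[C]={b,c}
[3] (no change)
  FIRST[S]={b,c,d}  FIRST[A]={b}  FIRST[B]={b,c,d}  FIRST[C]={b,c}

FOLLOW sets:
seed FOLLOW(S) with $
pass 1:
  A→A c: FOLLOW(A) ⊇ FIRST(c) = {c}; new: +{c}
  B→S A: FOLLOW(S) ⊇ FIRST(A) = {b}; new: +{b}
  C→A d: FOLLOW(A) ⊇ FIRST(d) = {d}; new: +{d}
  S→B B: FOLLOW(B) ⊇ FIRST(B) = {b,c,d}; new: +{b,c,d}
  S→B B: FOLLOW(B) ⊇ FOLLOW(S) ⊇ {$,b}; new: +{$}
  S→d C: FOLLOW(C) ⊇ FOLLOW(S) ⊇ {$,b}; new: +{$,b}
  S: {$,b}  A: {c,d}  B: {$,b,c,d}  C: {$,b}
pass 2:
  B→S A: FOLLOW(A) ⊇ FOLLOW(B) ⊇ {$,b,c,d}; new: +{$,b}
  S: {$,b}  A: {$,b,c,d}  B: {$,b,c,d}  C: {$,b}
pass 3: done
  S: {$,b}  A: {$,b,c,d}  B: {$,b,c,d}  C: {$,b}

FOLLOW(B) = ["$", "b", "c", "d"]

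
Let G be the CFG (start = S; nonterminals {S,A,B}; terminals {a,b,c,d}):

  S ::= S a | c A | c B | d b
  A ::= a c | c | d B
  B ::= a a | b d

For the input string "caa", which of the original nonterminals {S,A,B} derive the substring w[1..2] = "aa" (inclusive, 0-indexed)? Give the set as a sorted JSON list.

CNF form of G:
  S -> S T0 | T1 A | T1 B | T2 T3
  A -> T0 T1 | T2 B | c
  B -> T0 T0 | T3 T2
  T0 -> a
  T1 -> c
  T2 -> d
  T3 -> b

CYK table (by increasing span) (cells [i..j] with 1 ≤ i ≤ j ≤ 2 only):
  cell(1,1) a: {T0}  orig:{}
  cell(2,2) a: {T0}  orig:{}
  cell(1,2) aa: {B}

Original NTs in T[1,2] deriving "aa": ["B"]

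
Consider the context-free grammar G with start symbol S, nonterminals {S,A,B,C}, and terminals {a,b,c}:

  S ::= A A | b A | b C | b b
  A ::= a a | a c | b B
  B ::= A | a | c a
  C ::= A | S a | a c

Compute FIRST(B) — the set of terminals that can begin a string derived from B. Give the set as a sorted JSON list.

FIRST sets, iterate to fixpoint:
pass 1:
  A via A→a a: +{a}
  A via A→b B: +{b}
  B via B→A: +{a,b}
  B via B→c a: +{c}
  C via C→A: +{a,b}
  S via S→A A: +{a,b}
  FIRST[S]={a,b}  FIRST[A]={a,b}  FIRST[B]={a,b,c}  FIRST[C]={a,b}
pass 2: (no change)
  FIRST[S]={a,b}  FIRST[A]={a,b}  FIRST[B]={a,b,c}  FIRST[C]={a,b}

FIRST(B) = ["a", "b", "c"]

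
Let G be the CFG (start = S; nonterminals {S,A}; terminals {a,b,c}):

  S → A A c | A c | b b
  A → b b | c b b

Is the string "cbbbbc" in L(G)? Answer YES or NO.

CNF form of G:
  S -> A T1 | A X3 | T0 T0
  A -> T0 T0 | T1 X2
  T0 -> b
  T1 -> c
  X2 -> T0 T0
  X3 -> A T1

CYK fill:
  cell(0,0) c: {T1}  orig:{}
  cell(1,1) b: {T0}  orig:{}
  cell(2,2) b: {T0}  orig:{}
  cell(3,3) b: {T0}  orig:{}
  cell(4,4) b: {T0}  orig:{}
  cell(5,5) c: {T1}  orig:{}
  cell(0,1) cb: ∅
  cell(1,2) bb: {A,S,X2}  orig:{A,S}
  cell(2,3) bb: {A,S,X2}  orig:{A,S}
  cell(3,4) bb: {A,S,X2}  orig:{A,S}
  cell(4,5) bc: ∅
  cell(0,2) cbb: {A}
  cell(1,3) bbb: ∅
  cell(2,4) bbb: ∅
  cell(3,5) bbc: {S,X3}  orig:{S}
  cell(0,3) cbbb: ∅
  cell(1,4) bbbb: ∅
  cell(2,5) bbbc: ∅
  cell(0,4) cbbbb: ∅
  cell(1,5) bbbbc: {S}
  cell(0,5) cbbbbc: {S}

S ∈ T[0,5] ⇒ YES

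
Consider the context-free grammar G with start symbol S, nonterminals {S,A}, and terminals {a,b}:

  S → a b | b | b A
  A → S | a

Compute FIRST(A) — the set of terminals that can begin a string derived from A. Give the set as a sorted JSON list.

FIRST sets, iterate to fixpoint:
[1]
  A via A→a: +{a}
  S via S→a b: +{a}
  S via S→b: +{b}
  S: {a,b}  A: {a}
[2]
  A via A→S: +{b}
  S: {a,b}  A: {a,b}
[3] — fixpoint
  S: {a,b}  A: {a,b}

FIRST(A) = ["a", "b"]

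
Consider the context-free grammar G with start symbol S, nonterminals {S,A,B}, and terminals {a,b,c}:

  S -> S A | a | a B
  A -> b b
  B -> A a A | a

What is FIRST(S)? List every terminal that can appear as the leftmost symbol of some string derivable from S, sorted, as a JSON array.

FIRST iteration:
pass 1:
  A via A→b b: +{b}
  B via B→A a A: +{b}
  B via B→a: +{a}
  S via S→a: +{a}
  S: {a}  A: {b}  B: {a,b}
pass 2: done
  S: {a}  A: {b}  B: {a,b}

FIRST(S) = ["a"]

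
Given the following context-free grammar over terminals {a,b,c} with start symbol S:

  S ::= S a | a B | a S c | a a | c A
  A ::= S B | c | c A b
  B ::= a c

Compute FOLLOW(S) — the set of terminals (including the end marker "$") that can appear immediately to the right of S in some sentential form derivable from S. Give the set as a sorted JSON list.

Compute FIRST by fixpoint:
pass 1:
  A via A→c: +{c}
  B via B→a c: +{a}
  S via S→a B: +{a}
  S via S→c A: +{c}
  S: {a,c}  A: {c}  B: {a}
pass 2:
  A via A→S B: +{a}
  S: {a,c}  A: {a,c}  B: {a}
pass 3: — fixpoint
  S: {a,c}  A: {a,c}  B: {a}

Compute FOLLOW by fixpoint:
initialize: $ ∈ FOLLOW(S)
[1]
  A→S B: FOLLOW(S) ⊇ FIRST(B) = {a}; new: +{a}
  A→c A b: FOLLOW(A) ⊇ FIRST(b) = {b}; new: +{b}
  S→a B: FOLLOW(B) ⊇ FOLLOW(S) ⊇ {$,a}; new: +{$,a}
  S→a S c: FOLLOW(S) ⊇ FIRST(c) = {c}; new: +{c}
  S→c A: FOLLOW(A) ⊇ FOLLOW(S) ⊇ {$,a,c}; new: +{$,a,c}
  FOLLOW[S]={$,a,c}  FOLLOW[A]={$,a,b,c}  FOLLOW[B]={$,a}
[2]
  A→S B: FOLLOW(B) ⊇ FOLLOW(A) ⊇ {$,a,b,c}; new: +{b,c}
  FOLLOW[S]={$,a,c}  FOLLOW[A]={$,a,b,c}  FOLLOW[B]={$,a,b,c}
[3] (no change)
  FOLLOW[S]={$,a,c}  FOLLOW[A]={$,a,b,c}  FOLLOW[B]={$,a,b,c}

FOLLOW(S) = ["$", "a", "c"]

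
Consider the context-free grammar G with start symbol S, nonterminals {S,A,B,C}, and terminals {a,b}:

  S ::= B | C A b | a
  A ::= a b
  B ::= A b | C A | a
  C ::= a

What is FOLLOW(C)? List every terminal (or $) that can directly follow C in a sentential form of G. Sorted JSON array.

FIRST iteration:
round 1:
  A via A→a b: +{a}
  B via B→A b: +{a}
  C via C→a: +{a}
  S via S→B: +{a}
  FIRST(S)={a}  FIRST(A)={a}  FIRST(B)={a}  FIRST(C)={a}
round 2: (stable)
  FIRST(S)={a}  FIRST(A)={a}  FIRST(B)={a}  FIRST(C)={a}

FOLLOW iteration:
seed FOLLOW(S) with $
iter 1:
  B→A b: FOLLOW(A) ⊇ FIRST(b) = {b}; new: +{b}
  B→C A: FOLLOW(C) ⊇ FIRST(A) = {a}; new: +{a}
  S→B: FOLLOW(B) ⊇ FOLLOW(S) ⊇ {$}; new: +{$}
  FOLLOW[S]={$}  FOLLOW[A]={b}  FOLLOW[B]={$}  FOLLOW[C]={a}
iter 2:
  B→C A: FOLLOW(A) ⊇ FOLLOW(B) ⊇ {$}; new: +{$}
  FOLLOW[S]={$}  FOLLOW[A]={$,b}  FOLLOW[B]={$}  FOLLOW[C]={a}
iter 3: (stable)
  FOLLOW[S]={$}  FOLLOW[A]={$,b}  FOLLOW[B]={$}  FOLLOW[C]={a}

FOLLOW(C) = ["a"]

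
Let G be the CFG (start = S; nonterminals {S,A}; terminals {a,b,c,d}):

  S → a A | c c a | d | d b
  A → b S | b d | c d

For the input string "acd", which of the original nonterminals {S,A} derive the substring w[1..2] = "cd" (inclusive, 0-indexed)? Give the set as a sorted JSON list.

Convert to CNF:
  S -> T1 T0 | T2 X4 | T3 A | d
  A -> T0 S | T0 T1 | T2 T1
  T0 -> b
  T1 -> d
  T2 -> c
  T3 -> a
  X4 -> T2 T3

Fill CYK table bottom-up (cells [i..j] with 1 ≤ i ≤ j ≤ 2 only):
  [1..1]={T2}  "c"  orig:{}
  [2..2]={S,T1}  "d"  orig:{S}
  [1..2]={A}  "cd"

Original NTs in T[1,2] deriving "cd": ["A"]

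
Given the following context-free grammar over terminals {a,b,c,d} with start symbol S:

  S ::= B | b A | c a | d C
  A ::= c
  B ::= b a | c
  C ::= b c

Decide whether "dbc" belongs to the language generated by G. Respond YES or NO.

Convert to CNF:
  S -> T0 A | T0 T1 | T2 T1 | T3 C | c
  A -> c
  B -> T0 T1 | c
  C -> T0 T2
  T0 -> b
  T1 -> a
  T2 -> c
  T3 -> d

Fill CYK table bottom-up:
  T[0,0] 'd' = {T3}  orig:{}
  T[1,1] 'b' = {T0}  orig:{}
  T[2,2] 'c' = {A,B,S,T2}  orig:{A,B,S}
  T[0,1] 'db' = ∅
  T[1,2] 'bc' = {C,S}
  T[0,2] 'dbc' = {S}

S ∈ T[0,2] ⇒ YES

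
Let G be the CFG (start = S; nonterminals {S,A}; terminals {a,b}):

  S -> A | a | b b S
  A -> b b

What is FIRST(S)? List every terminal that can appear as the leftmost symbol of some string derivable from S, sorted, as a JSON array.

FIRST iteration:
pass 1:
  A via A→b b: +{b}
  S via S→A: +{b}
  S via S→a: +{a}
  FIRST(S)={a,b}  FIRST(A)={b}
pass 2: done
  FIRST(S)={a,b}  FIRST(A)={b}

FIRST(S) = ["a", "b"]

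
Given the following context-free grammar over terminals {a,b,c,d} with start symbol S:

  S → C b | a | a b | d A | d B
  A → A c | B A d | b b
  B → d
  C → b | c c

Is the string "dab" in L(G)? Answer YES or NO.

Convert to CNF:
  S -> C T2 | T1 A | T1 B | T3 T2 | a
  A -> A T0 | B X4 | T2 T2
  B -> d
  C -> T0 T0 | b
  T0 -> c
  T1 -> d
  T2 -> b
  T3 -> a
  X4 -> A T1

CYK fill:
  [0..0]={B,T1}  "d"  orig:{B}
  [1..1]={S,T3}  "a"  orig:{S}
  [2..2]={C,T2}  "b"  orig:{C}
  [0..1]=∅  "da"
  [1..2]={S}  "ab"
  [0..2]=∅  "dab"

S ∉ T[0,2] ⇒ NO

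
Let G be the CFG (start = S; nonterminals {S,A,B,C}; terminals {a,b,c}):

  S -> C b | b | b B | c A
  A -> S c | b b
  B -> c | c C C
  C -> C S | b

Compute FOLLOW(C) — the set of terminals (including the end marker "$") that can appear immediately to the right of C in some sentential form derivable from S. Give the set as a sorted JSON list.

Compute FIRST by fixpoint:
iter 1:
  A via A→b b: +{b}
  B via B→c: +{c}
  C via C→b: +{b}
  S via S→C b: +{b}
  S via S→c A: +{c}
  FIRST[S]={b,c}  FIRST[A]={b}  FIRST[B]={c}  FIRST[C]={b}
iter 2:
  A via A→S c: +{c}
  FIRST[S]={b,c}  FIRST[A]={b,c}  FIRST[B]={c}  FIRST[C]={b}
iter 3: (stable)
  FIRST[S]={b,c}  FIRST[A]={b,c}  FIRST[B]={c}  FIRST[C]={b}

Compute FOLLOW by fixpoint:
seed FOLLOW(S) with $
round 1:
  A→S c: FOLLOW(S) ⊇ FIRST(c) = {c}; new: +{c}
  B→c C C: FOLLOW(C) ⊇ FIRST(C) = {b}; new: +{b}
  C→C S: FOLLOW(C) ⊇ FIRST(S) = {b,c}; new: +{c}
  C→C S: FOLLOW(S) ⊇ FOLLOW(C) ⊇ {b,c}; new: +{b}
  S→b B: FOLLOW(B) ⊇ FOLLOW(S) ⊇ {$,b,c}; new: +{$,b,c}
  S→c A: FOLLOW(A) ⊇ FOLLOW(S) ⊇ {$,b,c}; new: +{$,b,c}
  S: {$,b,c}  A: {$,b,c}  B: {$,b,c}  C: {b,c}
round 2:
  B→c C C: FOLLOW(C) ⊇ FOLLOW(B) ⊇ {$,b,c}; new: +{$}
  S: {$,b,c}  A: {$,b,c}  B: {$,b,c}  C: {$,b,c}
round 3: (stable)
  S: {$,b,c}  A: {$,b,c}  B: {$,b,c}  C: {$,b,c}

FOLLOW(C) = ["$", "b", "c"]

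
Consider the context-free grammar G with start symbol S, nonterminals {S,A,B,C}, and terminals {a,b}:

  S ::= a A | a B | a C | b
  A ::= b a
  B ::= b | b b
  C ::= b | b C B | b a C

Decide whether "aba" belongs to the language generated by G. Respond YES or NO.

CNF form of G:
  S -> T1 A | T1 B | T1 C | b
  A -> T0 T1
  B -> T0 T0 | b
  C -> T0 X2 | T0 X3 | b
  T0 -> b
  T1 -> a
  X2 -> C B
  X3 -> T1 C

Fill CYK table bottom-up:
  [0..0]={T1}  "a"  orig:{}
  [1..1]={B,C,S,T0}  "b"  orig:{B,C,S}
  [2..2]={T1}  "a"  orig:{}
  [0..1]={S,X3}  "ab"  orig:{S}
  [1..2]={A}  "ba"
  [0..2]={S}  "aba"

S ∈ T[0,2] ⇒ YES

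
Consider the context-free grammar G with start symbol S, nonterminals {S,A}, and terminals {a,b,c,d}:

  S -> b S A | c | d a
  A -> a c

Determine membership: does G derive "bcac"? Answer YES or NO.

Convert to CNF:
  S -> T2 X4 | T3 T0 | c
  A -> T0 T1
  T0 -> a
  T1 -> c
  T2 -> b
  T3 -> d
  X4 -> S A

Fill CYK table bottom-up:
  cell(0,0) b: {T2}  orig:{}
  cell(1,1) c: {S,T1}  orig:{S}
  cell(2,2) a: {T0}  orig:{}
  cell(3,3) c: {S,T1}  orig:{S}
  cell(0,1) bc: ∅
  cell(1,2) ca: ∅
  cell(2,3) ac: {A}
  cell(0,2) bca: ∅
  cell(1,3) cac: {X4}  orig:{}
  cell(0,3) bcac: {S}

S ∈ T[0,3] ⇒ YES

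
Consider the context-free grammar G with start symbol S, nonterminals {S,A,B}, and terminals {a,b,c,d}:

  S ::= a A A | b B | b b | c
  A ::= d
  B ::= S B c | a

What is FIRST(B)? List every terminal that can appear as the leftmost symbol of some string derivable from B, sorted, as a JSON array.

FIRST sets, iterate to fixpoint:
pass 1:
  A via A→d: +{d}
  B via B→a: +{a}
  S via S→a A A: +{a}
  S via S→b B: +{b}
  S via S→c: +{c}
  S: {a,b,c}  A: {d}  B: {a}
pass 2:
  B via B→S B c: +{b,c}
  S: {a,b,c}  A: {d}  B: {a,b,c}
pass 3: (stable)
  S: {a,b,c}  A: {d}  B: {a,b,c}

FIRST(B) = ["a", "b", "c"]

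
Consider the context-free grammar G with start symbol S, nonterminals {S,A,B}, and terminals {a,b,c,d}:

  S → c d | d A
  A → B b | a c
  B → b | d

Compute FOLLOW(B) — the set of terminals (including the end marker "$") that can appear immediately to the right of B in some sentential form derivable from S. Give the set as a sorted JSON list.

FIRST sets, iterate to fixpoint:
[1]
  A via A→a c: +{a}
  B via B→b: +{b}
  B via B→d: +{d}
  S via S→c d: +{c}
  S via S→d A: +{d}
  FIRST[S]={c,d}  FIRST[A]={a}  FIRST[B]={b,d}
[2]
  A via A→B b: +{b,d}
  FIRST[S]={c,d}  FIRST[A]={a,b,d}  FIRST[B]={b,d}
[3] done
  FIRST[S]={c,d}  FIRST[A]={a,b,d}  FIRST[B]={b,d}

Compute FOLLOW by fixpoint:
seed FOLLOW(S) with $
round 1:
  A→B b: FOLLOW(B) ⊇ FIRST(b) = {b}; new: +{b}
  S→d A: FOLLOW(A) ⊇ FOLLOW(S) ⊇ {$}; new: +{$}
  FOLLOW(S)={$}  FOLLOW(A)={$}  FOLLOW(B)={b}
round 2: done
  FOLLOW(S)={$}  FOLLOW(A)={$}  FOLLOW(B)={b}

FOLLOW(B) = ["b"]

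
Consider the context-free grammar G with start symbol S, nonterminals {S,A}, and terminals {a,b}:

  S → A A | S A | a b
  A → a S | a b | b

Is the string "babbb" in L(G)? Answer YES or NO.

Convert to CNF:
  S -> A A | S A | T0 T1
  A -> T0 S | T0 T1 | b
  T0 -> a
  T1 -> b

CYK fill:
  T[0,0] 'b' = {A,T1}  orig:{A}
  T[1,1] 'a' = {T0}  orig:{}
  T[2,2] 'b' = {A,T1}  orig:{A}
  T[3,3] 'b' = {A,T1}  orig:{A}
  T[4,4] 'b' = {A,T1}  orig:{A}
  T[0,1] 'ba' = ∅
  T[1,2] 'ab' = {A,S}
  T[2,3] 'bb' = {S}
  T[3,4] 'bb' = {S}
  T[0,2] 'bab' = {S}
  T[1,3] 'abb' = {A,S}
  T[2,4] 'bbb' = {S}
  T[0,3] 'babb' = {S}
  T[1,4] 'abbb' = {A,S}
  T[0,4] 'babbb' = {S}

S ∈ T[0,4] ⇒ YES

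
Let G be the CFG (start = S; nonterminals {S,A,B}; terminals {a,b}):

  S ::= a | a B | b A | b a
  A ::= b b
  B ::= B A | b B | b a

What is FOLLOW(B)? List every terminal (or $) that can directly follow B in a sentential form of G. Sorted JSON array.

FIRST iteration:
[1]
  A via A→b b: +{b}
  B via B→b B: +{b}
  S via S→a: +{a}
  S via S→b A: +{b}
  FIRST(S)={a,b}  FIRST(A)={b}  FIRST(B)={b}
[2] done
  FIRST(S)={a,b}  FIRST(A)={b}  FIRST(B)={b}

FOLLOW iteration:
seed FOLLOW(S) with $
pass 1:
  B→B A: FOLLOW(B) ⊇ FIRST(A) = {b}; new: +{b}
  B→B A: FOLLOW(A) ⊇ FOLLOW(B) ⊇ {b}; new: +{b}
  S→a B: FOLLOW(B) ⊇ FOLLOW(S) ⊇ {$}; new: +{$}
  S→b A: FOLLOW(A) ⊇ FOLLOW(S) ⊇ {$}; new: +{$}
  S: {$}  A: {$,b}  B: {$,b}
pass 2: (no change)
  S: {$}  A: {$,b}  B: {$,b}

FOLLOW(B) = ["$", "b"]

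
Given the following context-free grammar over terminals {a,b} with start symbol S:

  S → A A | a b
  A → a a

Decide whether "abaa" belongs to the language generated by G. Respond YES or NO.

CNF form of G:
  S -> A A | T0 T1
  A -> T0 T0
  T0 -> a
  T1 -> b

CYK fill:
  [0..0]={T0}  "a"  orig:{}
  [1..1]={T1}  "b"  orig:{}
  [2..2]={T0}  "a"  orig:{}
  [3..3]={T0}  "a"  orig:{}
  [0..1]={S}  "ab"
  [1..2]=∅  "ba"
  [2..3]={A}  "aa"
  [0..2]=∅  "aba"
  [1..3]=∅  "baa"
  [0..3]=∅  "abaa"

S ∉ T[0,3] ⇒ NO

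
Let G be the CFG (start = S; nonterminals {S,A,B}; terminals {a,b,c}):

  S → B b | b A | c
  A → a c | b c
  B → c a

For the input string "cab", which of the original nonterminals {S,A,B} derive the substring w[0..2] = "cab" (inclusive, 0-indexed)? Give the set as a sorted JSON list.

CNF form of G:
  S -> B T2 | T2 A | c
  A -> T0 T1 | T2 T1
  B -> T1 T0
  T0 -> a
  T1 -> c
  T2 -> b

CYK fill (cells [i..j] with 0 ≤ i ≤ j ≤ 2 only):
  T[0,0] 'c' = {S,T1}  orig:{S}
  T[1,1] 'a' = {T0}  orig:{}
  T[2,2] 'b' = {T2}  orig:{}
  T[0,1] 'ca' = {B}
  T[1,2] 'ab' = ∅
  T[0,2] 'cab' = {S}

Original NTs in T[0,2] deriving "cab": ["S"]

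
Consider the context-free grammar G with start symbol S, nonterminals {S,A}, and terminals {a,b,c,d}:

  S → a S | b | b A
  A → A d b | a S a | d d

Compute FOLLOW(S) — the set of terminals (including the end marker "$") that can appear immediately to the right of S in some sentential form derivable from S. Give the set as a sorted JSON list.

FIRST sets, iterate to fixpoint:
[1]
  A via A→a S a: +{a}
  A via A→d d: +{d}
  S via S→a S: +{a}
  S via S→b: +{b}
  FIRST[S]={a,b}  FIRST[A]={a,d}
[2] (no change)
  FIRST[S]={a,b}  FIRST[A]={a,d}

FOLLOW iteration:
FOLLOW(S) := {$}
round 1:
  A→A d b: FOLLOW(A) ⊇ FIRST(d) = {d}; new: +{d}
  A→a S a: FOLLOW(S) ⊇ FIRST(a) = {a}; new: +{a}
  S→b A: FOLLOW(A) ⊇ FOLLOW(S) ⊇ {$,a}; new: +{$,a}
  S: {$,a}  A: {$,a,d}
round 2: (no change)
  S: {$,a}  A: {$,a,d}

FOLLOW(S) = ["$", "a"]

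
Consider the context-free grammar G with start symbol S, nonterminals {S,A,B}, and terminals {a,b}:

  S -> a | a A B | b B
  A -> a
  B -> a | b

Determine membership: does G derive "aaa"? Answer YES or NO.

Convert to CNF:
  S -> T0 X2 | T1 B | a
  A -> a
  B -> a | b
  T0 -> a
  T1 -> b
  X2 -> A B

CYK table (by increasing span):
  [0..0]={A,B,S,T0}  "a"  orig:{A,B,S}
  [1..1]={A,B,S,T0}  "a"  orig:{A,B,S}
  [2..2]={A,B,S,T0}  "a"  orig:{A,B,S}
  [0..1]={X2}  "aa"  orig:{}
  [1..2]={X2}  "aa"  orig:{}
  [0..2]={S}  "aaa"

S ∈ T[0,2] ⇒ YES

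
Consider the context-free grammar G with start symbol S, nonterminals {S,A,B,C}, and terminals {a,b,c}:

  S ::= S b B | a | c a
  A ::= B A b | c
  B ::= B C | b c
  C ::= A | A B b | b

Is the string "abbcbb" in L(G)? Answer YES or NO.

CNF form of G:
  S -> S X6 | T1 T2 | a
  A -> B X3 | c
  B -> B C | T0 T1
  C -> A X4 | B X5 | b | c
  T0 -> b
  T1 -> c
  T2 -> a
  X3 -> A T0
  X4 -> B T0
  X5 -> A T0
  X6 -> T0 B

Fill CYK table bottom-up:
  cell(0,0) a: {S,T2}  orig:{S}
  cell(1,1) b: {C,T0}  orig:{C}
  cell(2,2) b: {C,T0}  orig:{C}
  cell(3,3) c: {A,C,T1}  orig:{A,C}
  cell(4,4) b: {C,T0}  orig:{C}
  cell(5,5) b: {C,T0}  orig:{C}
  cell(0,1) ab: ∅
  cell(1,2) bb: ∅
  cell(2,3) bc: {B}
  cell(3,4) cb: {X3,X5}  orig:{}
  cell(4,5) bb: ∅
  cell(0,2) abb: ∅
  cell(1,3) bbc: {X6}  orig:{}
  cell(2,4) bcb: {B,X4}  orig:{B}
  cell(3,5) cbb: ∅
  cell(0,3) abbc: {S}
  cell(1,4) bbcb: {X6}  orig:{}
  cell(2,5) bcbb: {B,X4}  orig:{B}
  cell(0,4) abbcb: {S}
  cell(1,5) bbcbb: {X6}  orig:{}
  cell(0,5) abbcbb: {S}

S ∈ T[0,5] ⇒ YES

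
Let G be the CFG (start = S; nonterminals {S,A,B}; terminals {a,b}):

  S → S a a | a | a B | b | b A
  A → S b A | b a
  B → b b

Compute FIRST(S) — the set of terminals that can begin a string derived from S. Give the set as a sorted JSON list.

FIRST iteration:
iter 1:
  A via A→b a: +{b}
  B via B→b b: +{b}
  S via S→a: +{a}
  S via S→b: +{b}
  FIRST[S]={a,b}  FIRST[A]={b}  FIRST[B]={b}
iter 2:
  A via A→S b A: +{a}
  FIRST[S]={a,b}  FIRST[A]={a,b}  FIRST[B]={b}
iter 3: — fixpoint
  FIRST[S]={a,b}  FIRST[A]={a,b}  FIRST[B]={b}

FIRST(S) = ["a", "b"]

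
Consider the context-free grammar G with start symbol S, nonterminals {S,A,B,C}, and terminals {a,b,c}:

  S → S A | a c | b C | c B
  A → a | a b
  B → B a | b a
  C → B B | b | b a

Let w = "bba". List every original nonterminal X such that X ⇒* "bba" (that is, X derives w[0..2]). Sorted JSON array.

Convert to CNF:
  S -> S A | T0 T2 | T1 C | T2 B
  A -> T0 T1 | a
  B -> B T0 | T1 T0
  C -> B B | T1 T0 | b
  T0 -> a
  T1 -> b
  T2 -> c

CYK fill, restricted to cells inside w[0..2]:
  T[0,0] 'b' = {C,T1}  orig:{C}
  T[1,1] 'b' = {C,T1}  orig:{C}
  T[2,2] 'a' = {A,T0}  orig:{A}
  T[0,1] 'bb' = {S}
  T[1,2] 'ba' = {B,C}
  T[0,2] 'bba' = {S}

Original NTs in T[0,2] deriving "bba": ["S"]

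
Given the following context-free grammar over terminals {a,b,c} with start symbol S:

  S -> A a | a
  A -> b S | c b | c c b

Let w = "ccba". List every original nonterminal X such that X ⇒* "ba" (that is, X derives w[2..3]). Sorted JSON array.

CNF form of G:
  S -> A T2 | a
  A -> T0 S | T1 T0 | T1 X3
  T0 -> b
  T1 -> c
  T2 -> a
  X3 -> T1 T0

CYK fill — only the sub-triangle for w[2..3]:
  [2..2]={T0}  "b"  orig:{}
  [3..3]={S,T2}  "a"  orig:{S}
  [2..3]={A}  "ba"

Original NTs in T[2,3] deriving "ba": ["A"]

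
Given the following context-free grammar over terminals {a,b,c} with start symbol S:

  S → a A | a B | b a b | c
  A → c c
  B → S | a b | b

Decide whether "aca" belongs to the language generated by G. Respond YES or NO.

CNF form of G:
  S -> T1 A | T1 B | T2 X4 | c
  A -> T0 T0
  B -> T1 A | T1 B | T1 T2 | T2 X3 | b | c
  T0 -> c
  T1 -> a
  T2 -> b
  X3 -> T1 T2
  X4 -> T1 T2

Fill CYK table bottom-up:
  [0..0]={T1}  "a"  orig:{}
  [1..1]={B,S,T0}  "c"  orig:{B,S}
  [2..2]={T1}  "a"  orig:{}
  [0..1]={B,S}  "ac"
  [1..2]=∅  "ca"
  [0..2]=∅  "aca"

S ∉ T[0,2] ⇒ NO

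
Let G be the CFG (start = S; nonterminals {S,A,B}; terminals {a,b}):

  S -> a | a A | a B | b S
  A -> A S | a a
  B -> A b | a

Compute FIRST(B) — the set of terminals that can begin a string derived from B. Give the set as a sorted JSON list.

Compute FIRST by fixpoint:
pass 1:
  A via A→a a: +{a}
  B via B→A b: +{a}
  S via S→a: +{a}
  S via S→b S: +{b}
  FIRST(S)={a,b}  FIRST(A)={a}  FIRST(B)={a}
pass 2: — fixpoint
  FIRST(S)={a,b}  FIRST(A)={a}  FIRST(B)={a}

FIRST(B) = ["a"]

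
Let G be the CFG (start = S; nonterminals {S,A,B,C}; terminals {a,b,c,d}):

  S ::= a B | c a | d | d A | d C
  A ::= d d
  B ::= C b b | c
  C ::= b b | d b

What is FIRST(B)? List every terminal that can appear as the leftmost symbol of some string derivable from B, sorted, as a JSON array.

Compute FIRST by fixpoint:
round 1:
  A via A→d d: +{d}
  B via B→c: +{c}
  C via C→b b: +{b}
  C via C→d b: +{d}
  S via S→a B: +{a}
  S via S→c a: +{c}
  S via S→d: +{d}
  FIRST(S)={a,c,d}  FIRST(A)={d}  FIRST(B)={c}  FIRST(C)={b,d}
round 2:
  B via B→C b b: +{b,d}
  FIRST(S)={a,c,d}  FIRST(A)={d}  FIRST(B)={b,c,d}  FIRST(C)={b,d}
round 3: — fixpoint
  FIRST(S)={a,c,d}  FIRST(A)={d}  FIRST(B)={b,c,d}  FIRST(C)={b,d}

FIRST(B) = ["b", "c", "d"]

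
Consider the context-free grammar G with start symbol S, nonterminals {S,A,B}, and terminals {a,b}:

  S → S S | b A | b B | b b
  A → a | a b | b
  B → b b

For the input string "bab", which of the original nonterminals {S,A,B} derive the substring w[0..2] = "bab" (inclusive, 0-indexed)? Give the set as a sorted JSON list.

CNF form of G:
  S -> S S | T1 A | T1 B | T1 T1
  A -> T0 T1 | a | b
  B -> T1 T1
  T0 -> a
  T1 -> b

Fill CYK table bottom-up, restricted to cells inside w[0..2]:
  [0..0]={A,T1}  "b"  orig:{A}
  [1..1]={A,T0}  "a"  orig:{A}
  [2..2]={A,T1}  "b"  orig:{A}
  [0..1]={S}  "ba"
  [1..2]={A}  "ab"
  [0..2]={S}  "bab"

Original NTs in T[0,2] deriving "bab": ["S"]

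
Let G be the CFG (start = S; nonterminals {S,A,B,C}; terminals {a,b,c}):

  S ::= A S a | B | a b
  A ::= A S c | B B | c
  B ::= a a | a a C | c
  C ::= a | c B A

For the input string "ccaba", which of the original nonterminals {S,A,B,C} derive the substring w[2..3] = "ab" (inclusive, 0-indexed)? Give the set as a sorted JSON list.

Convert to CNF:
  S -> A X6 | T1 T1 | T1 T2 | T1 X7 | c
  A -> A X3 | B B | c
  B -> T1 T1 | T1 X4 | c
  C -> T0 X5 | a
  T0 -> c
  T1 -> a
  T2 -> b
  X3 -> S T0
  X4 -> T1 C
  X5 -> B A
  X6 -> S T1
  X7 -> T1 C

CYK table (by increasing span) (cells [i..j] with 2 ≤ i ≤ j ≤ 3 only):
  T[2,2] 'a' = {C,T1}  orig:{C}
  T[3,3] 'b' = {T2}  orig:{}
  T[2,3] 'ab' = {S}

Original NTs in T[2,3] deriving "ab": ["S"]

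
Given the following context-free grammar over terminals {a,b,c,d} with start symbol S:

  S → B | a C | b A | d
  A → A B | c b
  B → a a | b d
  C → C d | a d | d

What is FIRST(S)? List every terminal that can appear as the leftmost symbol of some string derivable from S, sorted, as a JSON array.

FIRST sets, iterate to fixpoint:
iter 1:
  A via A→c b: +{c}
  B via B→a a: +{a}
  B via B→b d: +{b}
  C via C→a d: +{a}
  C via C→d: +{d}
  S via S→B: +{a,b}
  S via S→d: +{d}
  FIRST[S]={a,b,d}  FIRST[A]={c}  FIRST[B]={a,b}  FIRST[C]={a,d}
iter 2: (stable)
  FIRST[S]={a,b,d}  FIRST[A]={c}  FIRST[B]={a,b}  FIRST[C]={a,d}

FIRST(S) = ["a", "b", "d"]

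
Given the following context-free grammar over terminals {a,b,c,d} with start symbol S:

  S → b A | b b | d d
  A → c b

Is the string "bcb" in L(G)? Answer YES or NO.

CNF form of G:
  S -> T1 A | T1 T1 | T2 T2
  A -> T0 T1
  T0 -> c
  T1 -> b
  T2 -> d

Fill CYK table bottom-up:
  [0..0]={T1}  "b"  orig:{}
  [1..1]={T0}  "c"  orig:{}
  [2..2]={T1}  "b"  orig:{}
  [0..1]=∅  "bc"
  [1..2]={A}  "cb"
  [0..2]={S}  "bcb"

S ∈ T[0,2] ⇒ YES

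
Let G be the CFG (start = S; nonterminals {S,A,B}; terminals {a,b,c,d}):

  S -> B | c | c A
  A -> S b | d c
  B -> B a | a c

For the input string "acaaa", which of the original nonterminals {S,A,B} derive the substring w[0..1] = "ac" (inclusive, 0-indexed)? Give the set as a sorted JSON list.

CNF form of G:
  S -> B T3 | T2 A | T3 T2 | c
  A -> S T0 | T1 T2
  B -> B T3 | T3 T2
  T0 -> b
  T1 -> d
  T2 -> c
  T3 -> a

CYK table (by increasing span) — only the sub-triangle for w[0..1]:
  T[0,0] 'a' = {T3}  orig:{}
  T[1,1] 'c' = {S,T2}  orig:{S}
  T[0,1] 'ac' = {B,S}

Original NTs in T[0,1] deriving "ac": ["B", "S"]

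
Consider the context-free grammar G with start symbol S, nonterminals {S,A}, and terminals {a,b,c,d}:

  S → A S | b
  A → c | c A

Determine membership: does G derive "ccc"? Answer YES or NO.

Convert to CNF:
  S -> A S | b
  A -> T0 A | c
  T0 -> c

CYK table (by increasing span):
  T[0,0] 'c' = {A,T0}  orig:{A}
  T[1,1] 'c' = {A,T0}  orig:{A}
  T[2,2] 'c' = {A,T0}  orig:{A}
  T[0,1] 'cc' = {A}
  T[1,2] 'cc' = {A}
  T[0,2] 'ccc' = {A}

S ∉ T[0,2] ⇒ NO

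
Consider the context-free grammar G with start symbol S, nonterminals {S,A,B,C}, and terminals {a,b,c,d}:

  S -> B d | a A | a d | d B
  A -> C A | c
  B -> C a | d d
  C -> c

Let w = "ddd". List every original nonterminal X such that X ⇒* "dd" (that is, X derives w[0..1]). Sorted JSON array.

CNF form of G:
  S -> B T1 | T0 A | T0 T1 | T1 B
  A -> C A | c
  B -> C T0 | T1 T1
  C -> c
  T0 -> a
  T1 -> d

Fill CYK table bottom-up, restricted to cells inside w[0..1]:
  cell(0,0) d: {T1}  orig:{}
  cell(1,1) d: {T1}  orig:{}
  cell(0,1) dd: {B}

Original NTs in T[0,1] deriving "dd": ["B"]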